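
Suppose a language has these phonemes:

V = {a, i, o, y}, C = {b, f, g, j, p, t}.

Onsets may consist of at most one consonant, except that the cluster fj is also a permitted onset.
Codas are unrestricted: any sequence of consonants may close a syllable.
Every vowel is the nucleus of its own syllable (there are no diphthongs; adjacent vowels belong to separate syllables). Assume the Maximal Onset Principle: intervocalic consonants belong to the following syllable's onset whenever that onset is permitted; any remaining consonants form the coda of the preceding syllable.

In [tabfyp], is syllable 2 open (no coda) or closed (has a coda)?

Vowels present: a, y; each is a nucleus, giving 2 syllables.
Between /a/ (V1) and /y/ (V2): /bf/ — longest licit onset from the right is /f/, leaving /b/ as coda.
Result: tab.fyp.
Syllable 2 is /fyp/ with coda /p/, so it is closed.

closed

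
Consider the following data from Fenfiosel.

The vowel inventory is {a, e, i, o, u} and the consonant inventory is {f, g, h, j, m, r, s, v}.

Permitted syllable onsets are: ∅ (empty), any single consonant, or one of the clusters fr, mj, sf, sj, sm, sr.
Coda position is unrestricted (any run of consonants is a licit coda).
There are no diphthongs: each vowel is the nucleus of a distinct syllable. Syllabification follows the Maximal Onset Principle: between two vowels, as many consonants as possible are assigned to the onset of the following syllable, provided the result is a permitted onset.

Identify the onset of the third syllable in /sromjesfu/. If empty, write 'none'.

Vowels present: o, e, u; each is a nucleus, giving 3 syllables.
Between /o/ (V1) and /e/ (V2): /mj/ is a licit onset in full, so it all attaches to the next syllable.
Between /e/ (V2) and /u/ (V3): /sf/ — entire cluster is a permitted onset → onset /sf/, coda ∅.
Syllabification: sro.mje.sfu.
Syllable 3 is /sfu/: onset /sf/, nucleus /u/, coda ∅.

sf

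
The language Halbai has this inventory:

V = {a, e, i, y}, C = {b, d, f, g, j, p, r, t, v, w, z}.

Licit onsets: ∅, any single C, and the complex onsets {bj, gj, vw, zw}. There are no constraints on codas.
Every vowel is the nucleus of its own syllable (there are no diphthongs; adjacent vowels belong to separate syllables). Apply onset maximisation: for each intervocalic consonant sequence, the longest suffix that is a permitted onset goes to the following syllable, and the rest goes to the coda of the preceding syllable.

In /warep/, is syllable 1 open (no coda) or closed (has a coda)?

The vowels are a, e — 2 nuclei, so 2 syllables.
Between /a/ (V1) and /e/ (V2): just /r/ — single C goes to the following onset.
So the parse is wa.rep.
Syllable 1 is /wa/; it ends in its nucleus with no coda, so it is open.

open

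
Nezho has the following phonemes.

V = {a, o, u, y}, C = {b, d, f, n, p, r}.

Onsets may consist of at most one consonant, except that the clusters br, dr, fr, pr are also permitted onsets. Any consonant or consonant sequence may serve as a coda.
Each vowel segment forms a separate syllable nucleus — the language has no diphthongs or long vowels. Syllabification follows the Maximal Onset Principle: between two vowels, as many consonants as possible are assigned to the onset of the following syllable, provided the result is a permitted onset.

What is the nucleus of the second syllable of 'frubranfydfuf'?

a

Nuclei (vowels): u, a, y, u → 4 syllables.
The second nucleus (vowel 2 from the left) is /a/.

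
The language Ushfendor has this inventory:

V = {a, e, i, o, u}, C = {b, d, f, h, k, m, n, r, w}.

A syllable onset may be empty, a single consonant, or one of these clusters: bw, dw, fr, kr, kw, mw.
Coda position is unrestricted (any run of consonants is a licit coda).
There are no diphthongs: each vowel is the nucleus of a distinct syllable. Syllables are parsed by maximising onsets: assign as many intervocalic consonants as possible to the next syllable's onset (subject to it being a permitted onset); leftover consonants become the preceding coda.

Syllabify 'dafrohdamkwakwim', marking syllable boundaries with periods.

da.froh.dam.kwa.kwim

Vowels present: a, o, a, a, i; each is a nucleus, giving 5 syllables.
V1 /a/ – V2 /o/: /fr/ is a licit onset in full, so it all attaches to the next syllable.
V2 /o/ – V3 /a/: cluster /hd/ — the longest permitted-onset suffix is /d/; onset = /d/, preceding coda = /h/.
V3 /a/ – V4 /a/: /mkw/ splits as /m/ + /kw/ (/kw/ is the longest suffix that is a licit onset).
V4 /a/ – V5 /i/: /kw/ is a licit onset in full, so it all attaches to the next syllable.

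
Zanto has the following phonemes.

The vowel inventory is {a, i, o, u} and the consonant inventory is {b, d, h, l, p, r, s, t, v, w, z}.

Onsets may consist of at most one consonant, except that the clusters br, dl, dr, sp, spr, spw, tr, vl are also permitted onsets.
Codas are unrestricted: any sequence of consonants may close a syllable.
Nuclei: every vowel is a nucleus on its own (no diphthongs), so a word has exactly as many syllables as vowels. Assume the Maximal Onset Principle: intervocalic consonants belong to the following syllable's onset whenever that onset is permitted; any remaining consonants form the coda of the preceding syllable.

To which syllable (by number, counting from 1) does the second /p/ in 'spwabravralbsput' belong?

The vowels are a, a, a, u — 4 nuclei, so 4 syllables.
Between /a/ (V1) and /a/ (V2): cluster /br/ — /br/ is itself a permitted onset, so the whole cluster goes right; preceding coda = ∅.
Between /a/ (V2) and /a/ (V3): /vr/; trying suffixes from longest down, /r/ is the first permitted one, so coda /v/ | onset /r/.
Between /a/ (V3) and /u/ (V4): /lbsp/ splits as /lb/ + /sp/ (/sp/ is the longest suffix that is a licit onset).
Result: spwa.brav.ralb.sput.
The second /p/ is in the onset of syllable 4 (/sput/).

4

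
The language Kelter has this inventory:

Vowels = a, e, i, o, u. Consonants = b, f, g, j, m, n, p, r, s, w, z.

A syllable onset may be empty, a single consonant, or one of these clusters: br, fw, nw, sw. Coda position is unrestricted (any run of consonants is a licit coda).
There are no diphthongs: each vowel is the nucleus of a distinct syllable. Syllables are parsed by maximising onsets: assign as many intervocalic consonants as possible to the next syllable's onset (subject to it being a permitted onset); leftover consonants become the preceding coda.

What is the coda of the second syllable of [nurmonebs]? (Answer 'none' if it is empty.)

Nuclei (vowels): u, o, e → 3 syllables.
/u…o/ gap (V1→V2): /rm/; trying suffixes from longest down, /m/ is the first permitted one, so coda /r/ | onset /m/.
/o…e/ gap (V2→V3): just /n/ — single C goes to the following onset.
So the parse is nur.mo.nebs.
Syllable 2 is /mo/: onset /m/, nucleus /o/, coda ∅.

none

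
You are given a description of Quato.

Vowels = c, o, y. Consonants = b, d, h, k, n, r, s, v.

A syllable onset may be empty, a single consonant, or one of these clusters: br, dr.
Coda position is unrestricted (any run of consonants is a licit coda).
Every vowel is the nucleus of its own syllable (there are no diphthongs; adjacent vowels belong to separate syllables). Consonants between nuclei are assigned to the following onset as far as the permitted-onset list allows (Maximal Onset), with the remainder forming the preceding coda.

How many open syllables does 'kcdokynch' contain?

Vowels present: c, o, y, c; each is a nucleus, giving 4 syllables.
V1 /c/ – V2 /o/: /d/ → onset of the next syllable (single consonants are always licit onsets).
V2 /o/ – V3 /y/: just /k/ — single C goes to the following onset.
V3 /y/ – V4 /c/: /n/ → onset of the next syllable (single consonants are always licit onsets).
Result: kc.do.ky.nch.
Classifying each syllable: /kc/ (open), /do/ (open), /ky/ (open), /nch/ (closed).
Open syllables: 3.

3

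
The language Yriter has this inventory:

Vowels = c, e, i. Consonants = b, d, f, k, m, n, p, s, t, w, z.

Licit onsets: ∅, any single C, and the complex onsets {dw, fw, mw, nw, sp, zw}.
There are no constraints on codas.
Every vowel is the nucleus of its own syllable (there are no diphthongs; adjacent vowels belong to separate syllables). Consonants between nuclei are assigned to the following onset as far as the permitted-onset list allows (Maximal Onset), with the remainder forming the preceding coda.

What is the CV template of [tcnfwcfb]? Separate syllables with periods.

Vowels present: c, c; each is a nucleus, giving 2 syllables.
σ1/σ2 boundary: /nfw/ splits as /n/ + /fw/ (/fw/ is the longest suffix that is a licit onset).
Result: tcn.fwcfb.
Mapping each syllable to C/V: /tcn/ → CVC, /fwcfb/ → CCVCC.

CVC.CCVCC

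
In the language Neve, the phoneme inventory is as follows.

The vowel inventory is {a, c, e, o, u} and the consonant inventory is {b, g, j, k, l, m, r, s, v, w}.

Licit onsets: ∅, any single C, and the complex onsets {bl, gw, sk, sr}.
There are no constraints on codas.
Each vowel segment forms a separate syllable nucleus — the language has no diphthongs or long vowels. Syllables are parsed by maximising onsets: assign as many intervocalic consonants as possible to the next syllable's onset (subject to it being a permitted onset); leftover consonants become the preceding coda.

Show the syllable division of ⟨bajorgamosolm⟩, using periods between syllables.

ba.jor.ga.mo.solm

Nuclei (vowels): a, o, a, o, o → 5 syllables.
σ1/σ2 boundary: /j/ is a single consonant, so it becomes the next onset.
σ2/σ3 boundary: cluster /rg/ — the longest permitted-onset suffix is /g/; onset = /g/, preceding coda = /r/.
σ3/σ4 boundary: just /m/ — single C goes to the following onset.
σ4/σ5 boundary: just /s/ — single C goes to the following onset.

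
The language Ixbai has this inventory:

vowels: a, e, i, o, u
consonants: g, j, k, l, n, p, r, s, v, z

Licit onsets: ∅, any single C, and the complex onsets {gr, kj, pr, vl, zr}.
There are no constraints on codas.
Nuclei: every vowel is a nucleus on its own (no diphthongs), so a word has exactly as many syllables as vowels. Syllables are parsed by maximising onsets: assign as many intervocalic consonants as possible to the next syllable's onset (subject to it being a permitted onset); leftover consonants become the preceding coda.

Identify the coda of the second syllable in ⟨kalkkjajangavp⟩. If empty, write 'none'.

none

The vowels are a, a, a, a — 4 nuclei, so 4 syllables.
/a…a/ gap (V1→V2): cluster /lkkj/ — the longest permitted-onset suffix is /kj/; onset = /kj/, preceding coda = /lk/.
/a…a/ gap (V2→V3): just /j/ — single C goes to the following onset.
/a…a/ gap (V3→V4): /ng/ splits as /n/ + /g/ (/g/ is the longest suffix that is a licit onset).
Syllabification: kalk.kja.jan.gavp.
Syllable 2 is /kja/: onset /kj/, nucleus /a/, coda ∅.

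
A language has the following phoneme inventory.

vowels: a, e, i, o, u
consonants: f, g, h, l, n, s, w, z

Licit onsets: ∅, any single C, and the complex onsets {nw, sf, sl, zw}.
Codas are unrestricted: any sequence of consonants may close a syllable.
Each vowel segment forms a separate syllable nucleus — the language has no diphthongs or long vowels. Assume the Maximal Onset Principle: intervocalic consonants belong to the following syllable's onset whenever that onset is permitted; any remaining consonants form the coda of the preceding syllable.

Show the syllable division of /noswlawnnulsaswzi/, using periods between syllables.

nosw.lawn.nul.sasw.zi

Vowels present: o, a, u, a, i; each is a nucleus, giving 5 syllables.
V1 /o/ – V2 /a/: /swl/ — longest licit onset from the right is /l/, leaving /sw/ as coda.
V2 /a/ – V3 /u/: cluster /wnn/ — the longest permitted-onset suffix is /n/; onset = /n/, preceding coda = /wn/.
V3 /u/ – V4 /a/: cluster /ls/ — the longest permitted-onset suffix is /s/; onset = /s/, preceding coda = /l/.
V4 /a/ – V5 /i/: /swz/; trying suffixes from longest down, /z/ is the first permitted one, so coda /sw/ | onset /z/.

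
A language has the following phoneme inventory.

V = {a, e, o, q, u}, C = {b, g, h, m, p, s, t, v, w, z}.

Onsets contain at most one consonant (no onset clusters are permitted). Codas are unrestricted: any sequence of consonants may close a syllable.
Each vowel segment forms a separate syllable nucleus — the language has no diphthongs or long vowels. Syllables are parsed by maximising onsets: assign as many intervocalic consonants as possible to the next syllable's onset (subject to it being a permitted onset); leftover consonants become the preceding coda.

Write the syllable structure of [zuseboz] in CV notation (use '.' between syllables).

The vowels are u, e, o — 3 nuclei, so 3 syllables.
Between /u/ (V1) and /e/ (V2): just /s/ — single C goes to the following onset.
Between /e/ (V2) and /o/ (V3): /b/ → onset of the next syllable (single consonants are always licit onsets).
So the parse is zu.se.boz.
Mapping each syllable to C/V: /zu/ → CV, /se/ → CV, /boz/ → CVC.

CV.CV.CVC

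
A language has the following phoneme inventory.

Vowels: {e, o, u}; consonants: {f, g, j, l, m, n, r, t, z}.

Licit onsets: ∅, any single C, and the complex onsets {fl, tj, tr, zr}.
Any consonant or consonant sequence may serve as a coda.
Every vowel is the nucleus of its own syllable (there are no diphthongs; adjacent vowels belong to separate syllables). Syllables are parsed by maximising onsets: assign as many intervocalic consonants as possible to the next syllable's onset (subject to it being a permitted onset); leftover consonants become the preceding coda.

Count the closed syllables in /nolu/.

Nuclei (vowels): o, u → 2 syllables.
Between /o/ (V1) and /u/ (V2): /l/ → onset of the next syllable (single consonants are always licit onsets).
Result: no.lu.
Classifying each syllable: /no/ (open), /lu/ (open).
Closed syllables: 0.

0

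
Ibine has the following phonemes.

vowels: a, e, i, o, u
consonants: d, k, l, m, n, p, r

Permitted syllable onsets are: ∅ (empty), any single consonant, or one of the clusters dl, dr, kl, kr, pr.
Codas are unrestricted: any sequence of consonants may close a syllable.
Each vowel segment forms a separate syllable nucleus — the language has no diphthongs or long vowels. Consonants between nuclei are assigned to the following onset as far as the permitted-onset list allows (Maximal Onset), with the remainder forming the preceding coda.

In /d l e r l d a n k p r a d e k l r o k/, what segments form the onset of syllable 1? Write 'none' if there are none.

Vowels present: e, a, a, e, o; each is a nucleus, giving 5 syllables.
Between /e/ (V1) and /a/ (V2): cluster /rld/ — the longest permitted-onset suffix is /d/; onset = /d/, preceding coda = /rl/.
Between /a/ (V2) and /a/ (V3): /nkpr/ — longest licit onset from the right is /pr/, leaving /nk/ as coda.
Between /a/ (V3) and /e/ (V4): just /d/ — single C goes to the following onset.
Between /e/ (V4) and /o/ (V5): /klr/; trying suffixes from longest down, /r/ is the first permitted one, so coda /kl/ | onset /r/.
Putting it together: dlerl.dank.pra.dekl.rok.
Syllable 1 is /dlerl/: onset /dl/, nucleus /e/, coda /rl/.

dl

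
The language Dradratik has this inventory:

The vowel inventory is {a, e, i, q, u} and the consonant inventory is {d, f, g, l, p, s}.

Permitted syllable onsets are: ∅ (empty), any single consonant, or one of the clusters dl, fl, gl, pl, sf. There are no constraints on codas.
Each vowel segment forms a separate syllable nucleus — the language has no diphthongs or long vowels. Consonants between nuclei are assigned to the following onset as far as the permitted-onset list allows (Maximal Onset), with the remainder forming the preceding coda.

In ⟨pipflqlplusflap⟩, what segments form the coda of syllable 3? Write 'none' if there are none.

Nuclei (vowels): i, q, u, a → 4 syllables.
/i…q/ gap (V1→V2): /pfl/; trying suffixes from longest down, /fl/ is the first permitted one, so coda /p/ | onset /fl/.
/q…u/ gap (V2→V3): /lpl/; trying suffixes from longest down, /pl/ is the first permitted one, so coda /l/ | onset /pl/.
/u…a/ gap (V3→V4): /sfl/ splits as /s/ + /fl/ (/fl/ is the longest suffix that is a licit onset).
Syllabification: pip.flql.plus.flap.
Syllable 3 is /plus/: onset /pl/, nucleus /u/, coda /s/.

s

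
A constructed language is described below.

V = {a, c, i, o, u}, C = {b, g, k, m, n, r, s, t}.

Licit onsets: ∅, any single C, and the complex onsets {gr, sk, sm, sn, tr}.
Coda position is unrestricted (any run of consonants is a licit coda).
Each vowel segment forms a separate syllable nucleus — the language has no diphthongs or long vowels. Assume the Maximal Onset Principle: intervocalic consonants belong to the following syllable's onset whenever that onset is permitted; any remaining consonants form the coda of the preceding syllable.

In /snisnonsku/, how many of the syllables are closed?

The vowels are i, o, u — 3 nuclei, so 3 syllables.
Between /i/ (V1) and /o/ (V2): cluster /sn/ — /sn/ is itself a permitted onset, so the whole cluster goes right; preceding coda = ∅.
Between /o/ (V2) and /u/ (V3): /nsk/ splits as /n/ + /sk/ (/sk/ is the longest suffix that is a licit onset).
Syllabification: sni.snon.sku.
Classifying each syllable: /sni/ (open), /snon/ (closed), /sku/ (open).
Closed syllables: 1.

1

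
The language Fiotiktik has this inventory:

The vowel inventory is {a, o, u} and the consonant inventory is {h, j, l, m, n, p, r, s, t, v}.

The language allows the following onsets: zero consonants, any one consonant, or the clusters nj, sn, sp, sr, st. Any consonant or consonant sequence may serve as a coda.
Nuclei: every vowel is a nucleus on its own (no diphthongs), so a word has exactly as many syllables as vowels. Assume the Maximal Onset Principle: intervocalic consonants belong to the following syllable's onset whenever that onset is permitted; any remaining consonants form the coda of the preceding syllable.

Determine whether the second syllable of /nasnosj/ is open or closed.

closed

The vowels are a, o — 2 nuclei, so 2 syllables.
Between /a/ (V1) and /o/ (V2): /sn/ — entire cluster is a permitted onset → onset /sn/, coda ∅.
Result: na.snosj.
Syllable 2 is /snosj/ with coda /sj/, so it is closed.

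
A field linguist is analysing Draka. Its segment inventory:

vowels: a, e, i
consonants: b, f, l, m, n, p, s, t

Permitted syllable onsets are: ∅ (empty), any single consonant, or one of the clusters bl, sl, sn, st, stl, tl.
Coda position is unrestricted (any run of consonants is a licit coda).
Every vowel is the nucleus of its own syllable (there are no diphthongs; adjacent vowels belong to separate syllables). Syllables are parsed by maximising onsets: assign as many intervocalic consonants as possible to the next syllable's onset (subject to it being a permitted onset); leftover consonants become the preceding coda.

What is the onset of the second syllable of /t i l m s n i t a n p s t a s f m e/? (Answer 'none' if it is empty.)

sn

Vowels present: i, i, a, a, e; each is a nucleus, giving 5 syllables.
σ1/σ2 boundary: /lmsn/ — longest licit onset from the right is /sn/, leaving /lm/ as coda.
σ2/σ3 boundary: just /t/ — single C goes to the following onset.
σ3/σ4 boundary: /npst/; trying suffixes from longest down, /st/ is the first permitted one, so coda /np/ | onset /st/.
σ4/σ5 boundary: /sfm/ splits as /sf/ + /m/ (/m/ is the longest suffix that is a licit onset).
Putting it together: tilm.sni.tanp.stasf.me.
Syllable 2 is /sni/: onset /sn/, nucleus /i/, coda ∅.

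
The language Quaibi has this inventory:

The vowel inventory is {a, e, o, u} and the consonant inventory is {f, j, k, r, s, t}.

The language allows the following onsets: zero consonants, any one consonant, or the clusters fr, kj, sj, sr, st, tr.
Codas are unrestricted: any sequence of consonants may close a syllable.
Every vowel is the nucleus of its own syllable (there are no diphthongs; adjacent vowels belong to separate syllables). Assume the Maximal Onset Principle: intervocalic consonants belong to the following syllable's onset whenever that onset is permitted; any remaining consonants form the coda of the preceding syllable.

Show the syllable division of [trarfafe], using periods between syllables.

Vowels present: a, a, e; each is a nucleus, giving 3 syllables.
Between /a/ (V1) and /a/ (V2): /rf/; trying suffixes from longest down, /f/ is the first permitted one, so coda /r/ | onset /f/.
Between /a/ (V2) and /e/ (V3): /f/ is a single consonant, so it becomes the next onset.

trar.fa.fe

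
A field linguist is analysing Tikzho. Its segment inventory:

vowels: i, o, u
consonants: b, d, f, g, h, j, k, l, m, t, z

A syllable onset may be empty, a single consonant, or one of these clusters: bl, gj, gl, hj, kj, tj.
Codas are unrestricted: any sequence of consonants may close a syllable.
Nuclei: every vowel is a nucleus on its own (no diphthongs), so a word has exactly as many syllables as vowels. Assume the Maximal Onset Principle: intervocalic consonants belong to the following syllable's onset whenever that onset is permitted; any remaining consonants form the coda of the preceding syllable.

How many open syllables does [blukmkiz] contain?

0

Nuclei (vowels): u, i → 2 syllables.
σ1/σ2 boundary: /kmk/ — longest licit onset from the right is /k/, leaving /km/ as coda.
Putting it together: blukm.kiz.
Classifying each syllable: /blukm/ (closed), /kiz/ (closed).
Open syllables: 0.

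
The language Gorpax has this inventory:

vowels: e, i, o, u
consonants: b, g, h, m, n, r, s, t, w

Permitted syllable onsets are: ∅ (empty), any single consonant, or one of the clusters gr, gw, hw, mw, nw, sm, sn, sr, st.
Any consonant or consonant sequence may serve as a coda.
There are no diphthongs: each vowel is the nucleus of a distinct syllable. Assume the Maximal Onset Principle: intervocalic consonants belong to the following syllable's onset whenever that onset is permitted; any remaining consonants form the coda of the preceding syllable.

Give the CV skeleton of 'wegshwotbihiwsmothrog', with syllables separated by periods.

The vowels are e, o, i, i, o, o — 6 nuclei, so 6 syllables.
Between /e/ (V1) and /o/ (V2): /gshw/ splits as /gs/ + /hw/ (/hw/ is the longest suffix that is a licit onset).
Between /o/ (V2) and /i/ (V3): /tb/ splits as /t/ + /b/ (/b/ is the longest suffix that is a licit onset).
Between /i/ (V3) and /i/ (V4): /h/ is a single consonant, so it becomes the next onset.
Between /i/ (V4) and /o/ (V5): /wsm/ — longest licit onset from the right is /sm/, leaving /w/ as coda.
Between /o/ (V5) and /o/ (V6): /thr/ — longest licit onset from the right is /r/, leaving /th/ as coda.
Result: wegs.hwot.bi.hiw.smoth.rog.
Mapping each syllable to C/V: /wegs/ → CVCC, /hwot/ → CCVC, /bi/ → CV, /hiw/ → CVC, /smoth/ → CCVCC, /rog/ → CVC.

CVCC.CCVC.CV.CVC.CCVCC.CVC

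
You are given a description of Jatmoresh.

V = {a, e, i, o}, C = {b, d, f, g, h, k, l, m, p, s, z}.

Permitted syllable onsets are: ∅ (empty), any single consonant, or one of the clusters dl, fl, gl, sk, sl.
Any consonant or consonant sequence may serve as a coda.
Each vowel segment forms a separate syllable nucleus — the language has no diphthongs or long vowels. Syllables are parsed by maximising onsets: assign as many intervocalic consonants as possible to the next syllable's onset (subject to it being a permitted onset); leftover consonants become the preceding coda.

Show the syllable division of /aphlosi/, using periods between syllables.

aph.lo.si

Nuclei (vowels): a, o, i → 3 syllables.
Between /a/ (V1) and /o/ (V2): /phl/; trying suffixes from longest down, /l/ is the first permitted one, so coda /ph/ | onset /l/.
Between /o/ (V2) and /i/ (V3): /s/ is a single consonant, so it becomes the next onset.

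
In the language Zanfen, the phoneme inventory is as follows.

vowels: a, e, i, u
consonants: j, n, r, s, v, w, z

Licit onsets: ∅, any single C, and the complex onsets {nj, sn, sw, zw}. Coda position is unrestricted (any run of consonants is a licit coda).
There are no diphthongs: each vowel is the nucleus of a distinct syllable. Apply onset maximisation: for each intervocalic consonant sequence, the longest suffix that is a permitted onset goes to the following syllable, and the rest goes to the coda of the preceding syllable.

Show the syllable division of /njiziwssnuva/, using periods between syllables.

Nuclei (vowels): i, i, u, a → 4 syllables.
Between /i/ (V1) and /i/ (V2): /z/ → onset of the next syllable (single consonants are always licit onsets).
Between /i/ (V2) and /u/ (V3): cluster /wssn/ — the longest permitted-onset suffix is /sn/; onset = /sn/, preceding coda = /ws/.
Between /u/ (V3) and /a/ (V4): /v/ → onset of the next syllable (single consonants are always licit onsets).

nji.ziws.snu.va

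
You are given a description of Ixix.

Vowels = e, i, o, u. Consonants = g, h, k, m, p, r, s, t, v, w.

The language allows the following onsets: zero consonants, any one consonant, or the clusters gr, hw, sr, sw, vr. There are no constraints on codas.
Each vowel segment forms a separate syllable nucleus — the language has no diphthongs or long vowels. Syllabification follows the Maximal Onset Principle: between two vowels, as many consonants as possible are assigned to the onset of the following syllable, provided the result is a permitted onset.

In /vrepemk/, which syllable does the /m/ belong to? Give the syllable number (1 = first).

Vowels present: e, e; each is a nucleus, giving 2 syllables.
Between /e/ (V1) and /e/ (V2): just /p/ — single C goes to the following onset.
Putting it together: vre.pemk.
The /m/ is in the coda of syllable 2 (/pemk/).

2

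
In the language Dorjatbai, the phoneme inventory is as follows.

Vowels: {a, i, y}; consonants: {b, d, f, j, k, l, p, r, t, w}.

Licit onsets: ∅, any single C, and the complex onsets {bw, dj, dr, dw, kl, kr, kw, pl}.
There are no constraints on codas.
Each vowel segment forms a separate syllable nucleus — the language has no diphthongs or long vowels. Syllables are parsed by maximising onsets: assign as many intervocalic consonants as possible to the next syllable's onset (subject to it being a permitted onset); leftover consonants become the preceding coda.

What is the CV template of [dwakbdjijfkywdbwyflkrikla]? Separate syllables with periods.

The vowels are a, i, y, y, i, a — 6 nuclei, so 6 syllables.
/a…i/ gap (V1→V2): /kbdj/; trying suffixes from longest down, /dj/ is the first permitted one, so coda /kb/ | onset /dj/.
/i…y/ gap (V2→V3): cluster /jfk/ — the longest permitted-onset suffix is /k/; onset = /k/, preceding coda = /jf/.
/y…y/ gap (V3→V4): /wdbw/ — longest licit onset from the right is /bw/, leaving /wd/ as coda.
/y…i/ gap (V4→V5): cluster /flkr/ — the longest permitted-onset suffix is /kr/; onset = /kr/, preceding coda = /fl/.
/i…a/ gap (V5→V6): cluster /kl/ — /kl/ is itself a permitted onset, so the whole cluster goes right; preceding coda = ∅.
Result: dwakb.djijf.kywd.bwyfl.kri.kla.
Mapping each syllable to C/V: /dwakb/ → CCVCC, /djijf/ → CCVCC, /kywd/ → CVCC, /bwyfl/ → CCVCC, /kri/ → CCV, /kla/ → CCV.

CCVCC.CCVCC.CVCC.CCVCC.CCV.CCV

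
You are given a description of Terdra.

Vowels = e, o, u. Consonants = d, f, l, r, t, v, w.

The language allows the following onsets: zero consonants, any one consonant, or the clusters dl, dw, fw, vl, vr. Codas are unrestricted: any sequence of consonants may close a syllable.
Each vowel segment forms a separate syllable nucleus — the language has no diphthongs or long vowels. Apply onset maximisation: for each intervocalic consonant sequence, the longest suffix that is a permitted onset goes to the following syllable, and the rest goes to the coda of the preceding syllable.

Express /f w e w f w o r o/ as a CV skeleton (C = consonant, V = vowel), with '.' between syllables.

CCVC.CCV.CV

Vowels present: e, o, o; each is a nucleus, giving 3 syllables.
Between /e/ (V1) and /o/ (V2): /wfw/ — longest licit onset from the right is /fw/, leaving /w/ as coda.
Between /o/ (V2) and /o/ (V3): just /r/ — single C goes to the following onset.
Result: fwew.fwo.ro.
Mapping each syllable to C/V: /fwew/ → CCVC, /fwo/ → CCV, /ro/ → CV.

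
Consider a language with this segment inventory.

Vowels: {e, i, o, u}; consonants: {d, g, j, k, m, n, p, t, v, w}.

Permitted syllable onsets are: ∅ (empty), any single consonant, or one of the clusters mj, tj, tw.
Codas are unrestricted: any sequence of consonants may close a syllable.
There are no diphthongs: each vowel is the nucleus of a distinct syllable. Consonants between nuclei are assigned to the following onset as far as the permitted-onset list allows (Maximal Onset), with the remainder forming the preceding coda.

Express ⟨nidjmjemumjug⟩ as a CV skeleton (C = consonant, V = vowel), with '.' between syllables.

CVCC.CCV.CV.CCVC

Nuclei (vowels): i, e, u, u → 4 syllables.
/i…e/ gap (V1→V2): /djmj/; trying suffixes from longest down, /mj/ is the first permitted one, so coda /dj/ | onset /mj/.
/e…u/ gap (V2→V3): just /m/ — single C goes to the following onset.
/u…u/ gap (V3→V4): /mj/ is a licit onset in full, so it all attaches to the next syllable.
So the parse is nidj.mje.mu.mjug.
Mapping each syllable to C/V: /nidj/ → CVCC, /mje/ → CCV, /mu/ → CV, /mjug/ → CCVC.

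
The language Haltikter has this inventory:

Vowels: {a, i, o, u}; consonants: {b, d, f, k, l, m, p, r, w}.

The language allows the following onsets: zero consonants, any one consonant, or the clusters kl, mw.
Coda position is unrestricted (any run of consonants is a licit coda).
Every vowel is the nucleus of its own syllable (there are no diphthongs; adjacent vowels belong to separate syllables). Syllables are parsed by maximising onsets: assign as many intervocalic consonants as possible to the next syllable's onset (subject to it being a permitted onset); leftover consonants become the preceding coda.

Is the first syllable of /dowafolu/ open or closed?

open

Nuclei (vowels): o, a, o, u → 4 syllables.
Between /o/ (V1) and /a/ (V2): /w/ is a single consonant, so it becomes the next onset.
Between /a/ (V2) and /o/ (V3): /f/ is a single consonant, so it becomes the next onset.
Between /o/ (V3) and /u/ (V4): /l/ → onset of the next syllable (single consonants are always licit onsets).
So the parse is do.wa.fo.lu.
Syllable 1 is /do/; it ends in its nucleus with no coda, so it is open.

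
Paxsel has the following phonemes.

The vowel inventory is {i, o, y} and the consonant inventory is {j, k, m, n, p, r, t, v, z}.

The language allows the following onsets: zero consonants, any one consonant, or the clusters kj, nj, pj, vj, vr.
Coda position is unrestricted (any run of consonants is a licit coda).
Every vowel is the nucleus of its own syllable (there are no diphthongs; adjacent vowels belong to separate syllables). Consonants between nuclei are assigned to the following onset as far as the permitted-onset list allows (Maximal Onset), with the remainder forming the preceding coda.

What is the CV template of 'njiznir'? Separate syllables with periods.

CCVC.CVC

The vowels are i, i — 2 nuclei, so 2 syllables.
V1 /i/ – V2 /i/: /zn/ splits as /z/ + /n/ (/n/ is the longest suffix that is a licit onset).
Syllabification: njiz.nir.
Mapping each syllable to C/V: /njiz/ → CCVC, /nir/ → CVC.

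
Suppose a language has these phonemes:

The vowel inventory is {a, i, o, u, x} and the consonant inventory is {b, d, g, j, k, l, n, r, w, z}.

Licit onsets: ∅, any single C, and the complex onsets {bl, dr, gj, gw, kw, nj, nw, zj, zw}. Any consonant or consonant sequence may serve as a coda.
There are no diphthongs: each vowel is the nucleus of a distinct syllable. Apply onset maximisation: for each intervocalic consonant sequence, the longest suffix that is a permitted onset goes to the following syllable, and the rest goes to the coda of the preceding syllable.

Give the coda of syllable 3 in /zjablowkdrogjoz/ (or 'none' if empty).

none

Nuclei (vowels): a, o, o, o → 4 syllables.
Between /a/ (V1) and /o/ (V2): /bl/ — entire cluster is a permitted onset → onset /bl/, coda ∅.
Between /o/ (V2) and /o/ (V3): /wkdr/ splits as /wk/ + /dr/ (/dr/ is the longest suffix that is a licit onset).
Between /o/ (V3) and /o/ (V4): /gj/ — entire cluster is a permitted onset → onset /gj/, coda ∅.
Result: zja.blowk.dro.gjoz.
Syllable 3 is /dro/: onset /dr/, nucleus /o/, coda ∅.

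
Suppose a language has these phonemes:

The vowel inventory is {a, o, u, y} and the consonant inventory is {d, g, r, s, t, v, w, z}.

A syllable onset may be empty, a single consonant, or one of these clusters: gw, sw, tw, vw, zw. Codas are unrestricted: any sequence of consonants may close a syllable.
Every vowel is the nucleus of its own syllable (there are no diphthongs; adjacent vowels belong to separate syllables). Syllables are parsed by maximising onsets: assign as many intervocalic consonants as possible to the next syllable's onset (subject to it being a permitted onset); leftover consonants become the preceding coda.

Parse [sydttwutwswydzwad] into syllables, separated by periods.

sydt.twutw.swyd.zwad

Nuclei (vowels): y, u, y, a → 4 syllables.
V1 /y/ – V2 /u/: cluster /dttw/ — the longest permitted-onset suffix is /tw/; onset = /tw/, preceding coda = /dt/.
V2 /u/ – V3 /y/: cluster /twsw/ — the longest permitted-onset suffix is /sw/; onset = /sw/, preceding coda = /tw/.
V3 /y/ – V4 /a/: /dzw/ — longest licit onset from the right is /zw/, leaving /d/ as coda.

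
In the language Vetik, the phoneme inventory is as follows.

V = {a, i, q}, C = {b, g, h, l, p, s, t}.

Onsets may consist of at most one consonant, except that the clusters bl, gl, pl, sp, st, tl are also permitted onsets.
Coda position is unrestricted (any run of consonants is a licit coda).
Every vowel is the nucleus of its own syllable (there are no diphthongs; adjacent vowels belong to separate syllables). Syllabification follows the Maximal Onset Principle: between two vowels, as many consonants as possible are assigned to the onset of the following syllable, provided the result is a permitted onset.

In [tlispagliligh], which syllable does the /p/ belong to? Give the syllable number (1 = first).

The vowels are i, a, i, i — 4 nuclei, so 4 syllables.
/i…a/ gap (V1→V2): /sp/ is a licit onset in full, so it all attaches to the next syllable.
/a…i/ gap (V2→V3): /gl/ is a licit onset in full, so it all attaches to the next syllable.
/i…i/ gap (V3→V4): /l/ → onset of the next syllable (single consonants are always licit onsets).
So the parse is tli.spa.gli.ligh.
The /p/ is in the onset of syllable 2 (/spa/).

2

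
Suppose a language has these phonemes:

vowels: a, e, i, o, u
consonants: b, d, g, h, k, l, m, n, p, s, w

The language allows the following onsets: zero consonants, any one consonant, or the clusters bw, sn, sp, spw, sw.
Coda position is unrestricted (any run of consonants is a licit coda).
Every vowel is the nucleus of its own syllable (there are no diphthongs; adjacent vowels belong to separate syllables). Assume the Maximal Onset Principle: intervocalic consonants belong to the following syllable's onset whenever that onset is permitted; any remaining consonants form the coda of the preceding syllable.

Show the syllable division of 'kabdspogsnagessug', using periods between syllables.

kabd.spog.sna.ges.sug

Nuclei (vowels): a, o, a, e, u → 5 syllables.
/a…o/ gap (V1→V2): /bdsp/; trying suffixes from longest down, /sp/ is the first permitted one, so coda /bd/ | onset /sp/.
/o…a/ gap (V2→V3): cluster /gsn/ — the longest permitted-onset suffix is /sn/; onset = /sn/, preceding coda = /g/.
/a…e/ gap (V3→V4): just /g/ — single C goes to the following onset.
/e…u/ gap (V4→V5): /ss/ — longest licit onset from the right is /s/, leaving /s/ as coda.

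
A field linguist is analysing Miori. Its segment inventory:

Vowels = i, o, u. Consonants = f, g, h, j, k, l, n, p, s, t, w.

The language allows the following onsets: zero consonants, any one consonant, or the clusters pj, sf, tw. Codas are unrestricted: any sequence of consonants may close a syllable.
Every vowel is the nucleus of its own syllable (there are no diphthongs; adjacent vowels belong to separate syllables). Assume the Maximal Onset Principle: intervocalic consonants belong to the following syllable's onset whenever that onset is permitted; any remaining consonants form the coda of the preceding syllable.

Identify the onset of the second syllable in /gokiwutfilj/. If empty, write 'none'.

Vowels present: o, i, u, i; each is a nucleus, giving 4 syllables.
Between /o/ (V1) and /i/ (V2): just /k/ — single C goes to the following onset.
Between /i/ (V2) and /u/ (V3): just /w/ — single C goes to the following onset.
Between /u/ (V3) and /i/ (V4): /tf/ splits as /t/ + /f/ (/f/ is the longest suffix that is a licit onset).
Putting it together: go.ki.wut.filj.
Syllable 2 is /ki/: onset /k/, nucleus /i/, coda ∅.

k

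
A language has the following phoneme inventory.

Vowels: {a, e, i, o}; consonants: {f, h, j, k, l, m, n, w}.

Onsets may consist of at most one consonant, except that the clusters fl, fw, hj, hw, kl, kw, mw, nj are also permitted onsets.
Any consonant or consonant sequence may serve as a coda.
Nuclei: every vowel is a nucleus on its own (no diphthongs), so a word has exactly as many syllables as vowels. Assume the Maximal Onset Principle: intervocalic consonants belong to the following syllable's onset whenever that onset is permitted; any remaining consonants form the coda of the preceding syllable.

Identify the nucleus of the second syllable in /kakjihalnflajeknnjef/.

The vowels are a, i, a, a, e, e — 6 nuclei, so 6 syllables.
The second nucleus (vowel 2 from the left) is /i/.

i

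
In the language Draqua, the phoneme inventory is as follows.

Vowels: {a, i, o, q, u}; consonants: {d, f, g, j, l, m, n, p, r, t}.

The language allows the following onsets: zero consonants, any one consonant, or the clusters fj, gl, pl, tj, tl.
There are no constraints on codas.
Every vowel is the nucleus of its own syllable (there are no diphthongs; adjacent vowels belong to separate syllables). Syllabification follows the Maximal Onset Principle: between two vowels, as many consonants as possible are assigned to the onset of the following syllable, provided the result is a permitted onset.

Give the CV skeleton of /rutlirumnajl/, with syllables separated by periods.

The vowels are u, i, u, a — 4 nuclei, so 4 syllables.
/u…i/ gap (V1→V2): cluster /tl/ — /tl/ is itself a permitted onset, so the whole cluster goes right; preceding coda = ∅.
/i…u/ gap (V2→V3): /r/ → onset of the next syllable (single consonants are always licit onsets).
/u…a/ gap (V3→V4): /mn/ — longest licit onset from the right is /n/, leaving /m/ as coda.
Result: ru.tli.rum.najl.
Mapping each syllable to C/V: /ru/ → CV, /tli/ → CCV, /rum/ → CVC, /najl/ → CVCC.

CV.CCV.CVC.CVCC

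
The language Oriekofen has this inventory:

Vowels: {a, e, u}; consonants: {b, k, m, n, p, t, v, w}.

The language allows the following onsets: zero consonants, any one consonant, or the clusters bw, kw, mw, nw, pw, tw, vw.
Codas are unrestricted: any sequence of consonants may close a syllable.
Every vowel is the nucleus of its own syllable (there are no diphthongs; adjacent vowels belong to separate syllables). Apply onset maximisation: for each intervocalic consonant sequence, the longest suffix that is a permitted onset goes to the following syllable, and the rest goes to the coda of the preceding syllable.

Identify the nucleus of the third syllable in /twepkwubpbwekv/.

e

Nuclei (vowels): e, u, e → 3 syllables.
The third nucleus (vowel 3 from the left) is /e/.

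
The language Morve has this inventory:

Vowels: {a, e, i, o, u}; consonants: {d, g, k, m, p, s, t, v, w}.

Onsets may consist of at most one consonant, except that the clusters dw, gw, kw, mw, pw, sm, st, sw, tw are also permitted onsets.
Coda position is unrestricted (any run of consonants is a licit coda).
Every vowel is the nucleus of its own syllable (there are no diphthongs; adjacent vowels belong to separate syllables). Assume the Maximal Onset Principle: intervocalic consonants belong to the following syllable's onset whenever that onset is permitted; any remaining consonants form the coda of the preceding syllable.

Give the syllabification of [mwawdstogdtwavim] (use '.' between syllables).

Nuclei (vowels): a, o, a, i → 4 syllables.
σ1/σ2 boundary: /wdst/ — longest licit onset from the right is /st/, leaving /wd/ as coda.
σ2/σ3 boundary: /gdtw/ splits as /gd/ + /tw/ (/tw/ is the longest suffix that is a licit onset).
σ3/σ4 boundary: just /v/ — single C goes to the following onset.

mwawd.stogd.twa.vim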